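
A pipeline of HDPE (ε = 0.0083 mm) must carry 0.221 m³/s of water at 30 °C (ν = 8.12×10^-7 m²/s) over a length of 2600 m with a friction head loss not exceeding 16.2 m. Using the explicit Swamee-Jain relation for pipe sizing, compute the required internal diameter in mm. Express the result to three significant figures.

D ≈ 384 mm

Swamee-Jain (Type III): D = 0.66·[ε^1.25·(LQ²/(gh_f))^4.75 + ν·Q^9.4·(L/(gh_f))^5.2]^0.04
LQ²/(gh_f) = 0.7990; L/(gh_f) = 16.36
Term 1 = ε^1.25·(…)^4.75 = 1.53×10^-7; Term 2 = ν·Q^9.4·(…)^5.2 = 1.14×10^-6
D = 0.66·(1.53×10^-7 + 1.14×10^-6)^0.04 = 0.3838 m = 384 mm
Check: V = 1.91 m/s, Re = 9.03×10^5, f = 0.01229, h_f = 15.5 m ≈ 16.2 m ✓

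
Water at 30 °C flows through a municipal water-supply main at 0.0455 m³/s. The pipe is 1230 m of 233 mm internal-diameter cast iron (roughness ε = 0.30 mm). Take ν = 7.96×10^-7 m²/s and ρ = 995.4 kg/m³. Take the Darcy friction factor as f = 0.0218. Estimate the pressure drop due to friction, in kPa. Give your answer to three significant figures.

Δp ≈ 65.2 kPa

V = 4Q/(πD²) = 4·0.0455/(π·0.233²) = 1.067 m/s
h_f = f(L/D)V²/(2g) = 0.02180·(1230/0.233)·1.067²/(2·9.81) = 6.679 m
Δp = ρg·h_f = 995.4·9.81·6.679 = 65.22 kPa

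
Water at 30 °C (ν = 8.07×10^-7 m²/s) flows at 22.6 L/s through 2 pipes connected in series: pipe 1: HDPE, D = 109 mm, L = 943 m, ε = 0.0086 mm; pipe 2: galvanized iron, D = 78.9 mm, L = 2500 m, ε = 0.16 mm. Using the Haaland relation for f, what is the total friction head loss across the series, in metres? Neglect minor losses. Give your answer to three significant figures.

H ≈ 863 m

Pipe 1: V = 2.422 m/s, Re = 3.27×10^5, ε/D = 7.89×10^-5, f = 0.01485, h_1 = f(L/D)V²/2g = 38.41 m
Pipe 2: V = 4.622 m/s, Re = 4.52×10^5, ε/D = 0.00203, f = 0.02391, h_2 = f(L/D)V²/2g = 824.9 m
Series → Q common, losses add: H = Σh = 863.3 m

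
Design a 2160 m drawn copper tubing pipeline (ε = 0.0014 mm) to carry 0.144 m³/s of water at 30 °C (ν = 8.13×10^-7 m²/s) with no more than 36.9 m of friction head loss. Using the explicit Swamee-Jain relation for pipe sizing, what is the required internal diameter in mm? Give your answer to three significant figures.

D ≈ 264 mm

Swamee-Jain (Type III): D = 0.66·[ε^1.25·(LQ²/(gh_f))^4.75 + ν·Q^9.4·(L/(gh_f))^5.2]^0.04
LQ²/(gh_f) = 0.1237; L/(gh_f) = 5.967
Term 1 = ε^1.25·(…)^4.75 = 2.35×10^-12; Term 2 = ν·Q^9.4·(…)^5.2 = 1.08×10^-10
D = 0.66·(2.35×10^-12 + 1.08×10^-10)^0.04 = 0.2638 m = 264 mm
Check: V = 2.64 m/s, Re = 8.55×10^5, f = 0.01204, h_f = 34.9 m ≈ 36.9 m ✓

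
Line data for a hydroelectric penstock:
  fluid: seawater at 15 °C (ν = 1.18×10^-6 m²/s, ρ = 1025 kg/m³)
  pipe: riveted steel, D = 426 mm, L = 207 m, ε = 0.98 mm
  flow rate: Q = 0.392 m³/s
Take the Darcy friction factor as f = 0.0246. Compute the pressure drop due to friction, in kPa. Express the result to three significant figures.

V = 4Q/(πD²) = 4·0.392/(π·0.426²) = 2.750 m/s
h_f = f(L/D)V²/(2g) = 0.02460·(207/0.426)·2.750²/(2·9.81) = 4.608 m
Δp = ρg·h_f = 1025·9.81·4.608 = 46.34 kPa

Δp ≈ 46.3 kPa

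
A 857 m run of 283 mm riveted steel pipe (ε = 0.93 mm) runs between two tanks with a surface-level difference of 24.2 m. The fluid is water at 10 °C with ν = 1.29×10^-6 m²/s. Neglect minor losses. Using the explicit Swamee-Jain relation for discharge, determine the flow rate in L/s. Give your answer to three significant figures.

Q ≈ 151 L/s

Swamee-Jain (Type II): Q = -0.965·√(gD⁵h_f/L)·ln[ε/(3.7D) + √(3.17ν²L/(gD³h_f))]
√(gD⁵h_f/L) = √(9.81·0.283⁵·24.2/857) = 0.02242
ε/(3.7D) = 8.88×10^-4; √(3.17ν²L/(gD³h_f)) = 2.90×10^-5
Q = -0.965·0.02242·ln(9.172×10^-4) = 0.1514 m³/s
Check: V = 2.41 m/s, Re = 5.28×10^5, f = 0.02719, h_f = 24.3 m ≈ 24.2 m ✓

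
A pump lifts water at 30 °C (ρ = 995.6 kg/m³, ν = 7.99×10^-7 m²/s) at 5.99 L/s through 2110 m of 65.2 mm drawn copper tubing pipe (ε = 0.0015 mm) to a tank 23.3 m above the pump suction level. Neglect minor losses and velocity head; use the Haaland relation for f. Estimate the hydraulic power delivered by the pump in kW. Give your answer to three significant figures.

P_hyd ≈ 6.52 kW

V = 4Q/(πD²) = 1.794 m/s; Re = 1.46×10^5; ε/D = 2.30×10^-5; f = 0.01660
h_f = f(L/D)V²/2g = 88.14 m
Total head H = z + h_f = 23.3 + 88.14 = 111.4 m
P_hyd = ρgQH = 995.6·9.81·0.00599·111.4 = 6.520 kW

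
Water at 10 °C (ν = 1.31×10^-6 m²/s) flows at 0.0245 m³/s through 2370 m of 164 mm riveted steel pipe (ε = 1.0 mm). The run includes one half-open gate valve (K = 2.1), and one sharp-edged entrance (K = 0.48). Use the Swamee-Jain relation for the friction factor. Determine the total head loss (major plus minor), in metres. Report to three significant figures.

V = 4Q/(πD²) = 1.160 m/s; V²/2g = 0.06856 m
Re = 1.45×10^5, ε/D = 0.00610 → f = 0.03305 (Swamee-Jain)
Major: h_f = f(L/D)·V²/2g = 0.03305·14451·0.06856 = 32.75 m
Minor: ΣK = 2.58; h_m = ΣK·V²/2g = 0.1769 m
Total H_L = 32.75 + 0.1769 = 32.93 m

H_L ≈ 32.9 m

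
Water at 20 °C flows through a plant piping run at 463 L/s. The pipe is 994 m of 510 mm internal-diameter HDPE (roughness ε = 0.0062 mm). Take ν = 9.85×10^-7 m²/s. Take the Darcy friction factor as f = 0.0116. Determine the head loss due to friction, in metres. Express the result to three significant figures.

h_f ≈ 5.92 m

V = 4Q/(πD²) = 4·0.463/(π·0.510²) = 2.266 m/s
h_f = f(L/D)V²/(2g) = 0.01160·(994/0.510)·2.266²/(2·9.81) = 5.919 m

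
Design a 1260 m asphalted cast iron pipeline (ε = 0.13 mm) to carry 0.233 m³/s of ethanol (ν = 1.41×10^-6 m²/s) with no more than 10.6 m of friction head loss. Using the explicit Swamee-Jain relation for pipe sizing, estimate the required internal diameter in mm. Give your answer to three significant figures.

D ≈ 394 mm

Swamee-Jain (Type III): D = 0.66·[ε^1.25·(LQ²/(gh_f))^4.75 + ν·Q^9.4·(L/(gh_f))^5.2]^0.04
LQ²/(gh_f) = 0.6578; L/(gh_f) = 12.12
Term 1 = ε^1.25·(…)^4.75 = 1.90×10^-6; Term 2 = ν·Q^9.4·(…)^5.2 = 6.86×10^-7
D = 0.66·(1.90×10^-6 + 6.86×10^-7)^0.04 = 0.3945 m = 394 mm
Check: V = 1.91 m/s, Re = 5.33×10^5, f = 0.01653, h_f = 9.78 m ≈ 10.6 m ✓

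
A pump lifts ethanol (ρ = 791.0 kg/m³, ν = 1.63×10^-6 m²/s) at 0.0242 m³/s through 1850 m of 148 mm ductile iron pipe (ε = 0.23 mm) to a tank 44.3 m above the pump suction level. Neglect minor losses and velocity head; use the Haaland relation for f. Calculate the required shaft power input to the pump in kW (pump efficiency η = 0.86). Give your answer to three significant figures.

V = 4Q/(πD²) = 1.407 m/s; Re = 1.28×10^5; ε/D = 0.00155; f = 0.02338
h_f = f(L/D)V²/2g = 29.47 m
Total head H = z + h_f = 44.3 + 29.47 = 73.77 m
P_hyd = ρgQH = 791.0·9.81·0.0242·73.77 = 13.85 kW
P_shaft = P_hyd/η = 13.85/0.86 = 16.11 kW

P_shaft ≈ 16.1 kW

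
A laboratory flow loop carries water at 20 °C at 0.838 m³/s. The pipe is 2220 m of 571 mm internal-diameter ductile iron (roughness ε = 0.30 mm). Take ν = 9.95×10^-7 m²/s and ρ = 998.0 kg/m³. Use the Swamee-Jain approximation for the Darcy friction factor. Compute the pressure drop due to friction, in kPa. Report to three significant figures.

Δp ≈ 358 kPa

V = 4Q/(πD²) = 4·0.838/(π·0.571²) = 3.273 m/s
Re = VD/ν = 3.273·0.571/9.95×10^-7 = 1.88×10^6 → turbulent
ε/D = 0.30/571 = 5.25×10^-4
Swamee-Jain: f = 0.01722
h_f = f(L/D)V²/(2g) = 0.01722·(2220/0.571)·3.273²/(2·9.81) = 36.55 m
Δp = ρg·h_f = 998.0·9.81·36.55 = 357.9 kPa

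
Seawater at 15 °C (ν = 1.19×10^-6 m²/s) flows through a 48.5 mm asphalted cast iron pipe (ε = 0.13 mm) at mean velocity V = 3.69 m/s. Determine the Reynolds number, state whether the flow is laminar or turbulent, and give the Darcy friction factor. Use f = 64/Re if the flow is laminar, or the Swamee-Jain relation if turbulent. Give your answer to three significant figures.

Re ≈ 1.50×10^5; turbulent; f ≈ 0.0265

Re = VD/ν = 3.690·0.0485/1.19×10^-6 = 1.50×10^5
Re > 4000 → turbulent; ε/D = 0.00268
Swamee-Jain: f = 0.02652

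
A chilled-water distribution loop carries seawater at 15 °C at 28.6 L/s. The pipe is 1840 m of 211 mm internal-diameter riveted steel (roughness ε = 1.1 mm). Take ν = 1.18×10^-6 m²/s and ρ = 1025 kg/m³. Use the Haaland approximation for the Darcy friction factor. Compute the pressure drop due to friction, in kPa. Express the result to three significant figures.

V = 4Q/(πD²) = 4·0.0286/(π·0.211²) = 0.8179 m/s
Re = VD/ν = 0.8179·0.211/1.18×10^-6 = 1.46×10^5 → turbulent
ε/D = 1.1/211 = 0.00521
Haaland: f = 0.03139
h_f = f(L/D)V²/(2g) = 0.03139·(1840/0.211)·0.8179²/(2·9.81) = 9.333 m
Δp = ρg·h_f = 1025·9.81·9.333 = 93.85 kPa

Δp ≈ 93.8 kPa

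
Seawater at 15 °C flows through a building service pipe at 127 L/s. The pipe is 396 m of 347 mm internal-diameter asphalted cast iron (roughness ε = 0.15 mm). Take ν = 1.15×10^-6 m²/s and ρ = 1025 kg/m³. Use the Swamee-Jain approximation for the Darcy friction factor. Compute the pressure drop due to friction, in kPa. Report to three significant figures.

Δp ≈ 18.5 kPa

V = 4Q/(πD²) = 4·0.127/(π·0.347²) = 1.343 m/s
Re = VD/ν = 1.343·0.347/1.15×10^-6 = 4.05×10^5 → turbulent
ε/D = 0.15/347 = 4.32×10^-4
Swamee-Jain: f = 0.01755
h_f = f(L/D)V²/(2g) = 0.01755·(396/0.347)·1.343²/(2·9.81) = 1.841 m
Δp = ρg·h_f = 1025·9.81·1.841 = 18.52 kPa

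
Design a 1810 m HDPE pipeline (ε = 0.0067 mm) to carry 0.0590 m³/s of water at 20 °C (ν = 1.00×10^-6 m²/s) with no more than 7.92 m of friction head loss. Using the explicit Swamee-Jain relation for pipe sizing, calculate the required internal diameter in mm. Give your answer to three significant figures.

D ≈ 253 mm

Swamee-Jain (Type III): D = 0.66·[ε^1.25·(LQ²/(gh_f))^4.75 + ν·Q^9.4·(L/(gh_f))^5.2]^0.04
LQ²/(gh_f) = 0.08109; L/(gh_f) = 23.30
Term 1 = ε^1.25·(…)^4.75 = 2.24×10^-12; Term 2 = ν·Q^9.4·(…)^5.2 = 3.60×10^-11
D = 0.66·(2.24×10^-12 + 3.60×10^-11)^0.04 = 0.2528 m = 253 mm
Check: V = 1.18 m/s, Re = 2.97×10^5, f = 0.01470, h_f = 7.41 m ≈ 7.92 m ✓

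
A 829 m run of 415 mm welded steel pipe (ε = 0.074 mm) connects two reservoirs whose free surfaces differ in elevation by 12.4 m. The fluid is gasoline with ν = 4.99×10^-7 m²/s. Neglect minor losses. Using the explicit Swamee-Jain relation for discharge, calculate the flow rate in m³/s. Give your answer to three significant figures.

Swamee-Jain (Type II): Q = -0.965·√(gD⁵h_f/L)·ln[ε/(3.7D) + √(3.17ν²L/(gD³h_f))]
√(gD⁵h_f/L) = √(9.81·0.415⁵·12.4/829) = 0.04250
ε/(3.7D) = 4.82×10^-5; √(3.17ν²L/(gD³h_f)) = 8.68×10^-6
Q = -0.965·0.04250·ln(5.687×10^-5) = 0.4009 m³/s
Check: V = 2.96 m/s, Re = 2.46×10^6, f = 0.01395, h_f = 12.5 m ≈ 12.4 m ✓

Q ≈ 0.401 m³/s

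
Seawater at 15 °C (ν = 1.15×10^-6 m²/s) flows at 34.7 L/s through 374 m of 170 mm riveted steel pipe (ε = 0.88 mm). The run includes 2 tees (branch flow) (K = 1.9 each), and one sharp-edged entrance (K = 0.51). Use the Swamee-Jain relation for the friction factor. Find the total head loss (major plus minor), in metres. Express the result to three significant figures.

V = 4Q/(πD²) = 1.529 m/s; V²/2g = 0.1191 m
Re = 2.26×10^5, ε/D = 0.00518 → f = 0.03126 (Swamee-Jain)
Major: h_f = f(L/D)·V²/2g = 0.03126·2200·0.1191 = 8.192 m
Minor: ΣK = 4.31; h_m = ΣK·V²/2g = 0.5134 m
Total H_L = 8.192 + 0.5134 = 8.706 m

H_L ≈ 8.71 m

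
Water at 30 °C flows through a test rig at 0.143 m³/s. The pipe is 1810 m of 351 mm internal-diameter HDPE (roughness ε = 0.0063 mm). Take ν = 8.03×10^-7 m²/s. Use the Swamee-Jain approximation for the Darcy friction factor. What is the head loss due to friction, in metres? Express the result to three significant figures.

h_f ≈ 7.37 m

V = 4Q/(πD²) = 4·0.143/(π·0.351²) = 1.478 m/s
Re = VD/ν = 1.478·0.351/8.03×10^-7 = 6.46×10^5 → turbulent
ε/D = 0.0063/351 = 1.79×10^-5
Swamee-Jain: f = 0.01284
h_f = f(L/D)V²/(2g) = 0.01284·(1810/0.351)·1.478²/(2·9.81) = 7.372 m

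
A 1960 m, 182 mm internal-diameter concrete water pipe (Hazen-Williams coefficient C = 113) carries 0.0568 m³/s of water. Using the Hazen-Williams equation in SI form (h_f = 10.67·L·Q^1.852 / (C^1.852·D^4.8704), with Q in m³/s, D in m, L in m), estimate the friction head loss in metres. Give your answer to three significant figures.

h_f ≈ 65.3 m

h_f = 10.67·1960·0.0568^1.852 / (113^1.852·0.182^4.8704) = 65.30 m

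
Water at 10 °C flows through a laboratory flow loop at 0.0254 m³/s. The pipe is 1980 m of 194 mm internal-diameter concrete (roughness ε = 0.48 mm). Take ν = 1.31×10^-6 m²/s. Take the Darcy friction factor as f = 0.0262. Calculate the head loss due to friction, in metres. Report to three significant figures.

h_f ≈ 10.1 m

V = 4Q/(πD²) = 4·0.0254/(π·0.194²) = 0.8593 m/s
h_f = f(L/D)V²/(2g) = 0.02620·(1980/0.194)·0.8593²/(2·9.81) = 10.06 m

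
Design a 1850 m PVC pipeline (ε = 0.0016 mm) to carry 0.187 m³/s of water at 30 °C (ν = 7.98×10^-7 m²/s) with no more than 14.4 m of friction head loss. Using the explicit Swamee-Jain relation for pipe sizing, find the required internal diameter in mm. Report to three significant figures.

D ≈ 342 mm

Swamee-Jain (Type III): D = 0.66·[ε^1.25·(LQ²/(gh_f))^4.75 + ν·Q^9.4·(L/(gh_f))^5.2]^0.04
LQ²/(gh_f) = 0.4580; L/(gh_f) = 13.10
Term 1 = ε^1.25·(…)^4.75 = 1.39×10^-9; Term 2 = ν·Q^9.4·(…)^5.2 = 7.35×10^-8
D = 0.66·(1.39×10^-9 + 7.35×10^-8)^0.04 = 0.3424 m = 342 mm
Check: V = 2.03 m/s, Re = 8.71×10^5, f = 0.01199, h_f = 13.6 m ≈ 14.4 m ✓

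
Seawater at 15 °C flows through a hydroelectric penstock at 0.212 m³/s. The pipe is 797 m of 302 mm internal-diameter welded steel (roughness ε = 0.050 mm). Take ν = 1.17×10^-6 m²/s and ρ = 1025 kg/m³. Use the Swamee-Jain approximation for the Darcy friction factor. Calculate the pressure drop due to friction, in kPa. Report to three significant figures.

Δp ≈ 174 kPa

V = 4Q/(πD²) = 4·0.212/(π·0.302²) = 2.960 m/s
Re = VD/ν = 2.960·0.302/1.17×10^-6 = 7.64×10^5 → turbulent
ε/D = 0.050/302 = 1.66×10^-4
Swamee-Jain: f = 0.01465
h_f = f(L/D)V²/(2g) = 0.01465·(797/0.302)·2.960²/(2·9.81) = 17.26 m
Δp = ρg·h_f = 1025·9.81·17.26 = 173.5 kPa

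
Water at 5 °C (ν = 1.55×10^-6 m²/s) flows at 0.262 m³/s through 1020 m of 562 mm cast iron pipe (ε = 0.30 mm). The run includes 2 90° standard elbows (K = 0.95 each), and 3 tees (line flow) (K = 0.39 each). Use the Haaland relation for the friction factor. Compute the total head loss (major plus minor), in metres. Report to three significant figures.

V = 4Q/(πD²) = 1.056 m/s; V²/2g = 0.05686 m
Re = 3.83×10^5, ε/D = 5.34×10^-4 → f = 0.01801 (Haaland)
Major: h_f = f(L/D)·V²/2g = 0.01801·1815·0.05686 = 1.859 m
Minor: ΣK = 3.07; h_m = ΣK·V²/2g = 0.1745 m
Total H_L = 1.859 + 0.1745 = 2.033 m

H_L ≈ 2.03 m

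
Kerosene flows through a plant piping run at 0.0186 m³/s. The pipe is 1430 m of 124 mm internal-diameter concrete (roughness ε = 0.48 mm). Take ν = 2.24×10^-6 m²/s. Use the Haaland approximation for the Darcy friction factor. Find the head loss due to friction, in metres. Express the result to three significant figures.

V = 4Q/(πD²) = 4·0.0186/(π·0.124²) = 1.540 m/s
Re = VD/ν = 1.540·0.124/2.24×10^-6 = 8.53×10^4 → turbulent
ε/D = 0.48/124 = 0.00387
Haaland: f = 0.02936
h_f = f(L/D)V²/(2g) = 0.02936·(1430/0.124)·1.540²/(2·9.81) = 40.94 m

h_f ≈ 40.9 m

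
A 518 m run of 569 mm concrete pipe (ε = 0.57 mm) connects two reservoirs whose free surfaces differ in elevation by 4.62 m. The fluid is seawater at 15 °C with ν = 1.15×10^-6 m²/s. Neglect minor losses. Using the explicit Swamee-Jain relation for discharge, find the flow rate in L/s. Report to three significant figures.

Q ≈ 569 L/s

Swamee-Jain (Type II): Q = -0.965·√(gD⁵h_f/L)·ln[ε/(3.7D) + √(3.17ν²L/(gD³h_f))]
√(gD⁵h_f/L) = √(9.81·0.569⁵·4.62/518) = 0.07224
ε/(3.7D) = 2.71×10^-4; √(3.17ν²L/(gD³h_f)) = 1.61×10^-5
Q = -0.965·0.07224·ln(2.869×10^-4) = 0.5686 m³/s
Check: V = 2.24 m/s, Re = 1.11×10^6, f = 0.02000, h_f = 4.64 m ≈ 4.62 m ✓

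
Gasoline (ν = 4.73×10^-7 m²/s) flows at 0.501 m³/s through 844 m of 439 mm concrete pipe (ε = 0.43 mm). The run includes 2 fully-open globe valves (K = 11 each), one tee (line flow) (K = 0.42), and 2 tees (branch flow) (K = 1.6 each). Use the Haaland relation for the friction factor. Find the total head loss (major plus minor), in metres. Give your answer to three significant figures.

V = 4Q/(πD²) = 3.310 m/s; V²/2g = 0.5584 m
Re = 3.07×10^6, ε/D = 9.79×10^-4 → f = 0.01967 (Haaland)
Major: h_f = f(L/D)·V²/2g = 0.01967·1923·0.5584 = 21.11 m
Minor: ΣK = 25.6; h_m = ΣK·V²/2g = 14.31 m
Total H_L = 21.11 + 14.31 = 35.42 m

H_L ≈ 35.4 m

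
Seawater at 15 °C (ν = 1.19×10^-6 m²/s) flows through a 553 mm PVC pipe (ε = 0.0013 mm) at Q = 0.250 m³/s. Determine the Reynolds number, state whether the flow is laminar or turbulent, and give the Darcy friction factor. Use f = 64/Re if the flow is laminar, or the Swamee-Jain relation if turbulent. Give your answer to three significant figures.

Re ≈ 4.84×10^5; turbulent; f ≈ 0.0132

V = 4Q/(πD²) = 1.041 m/s
Re = VD/ν = 1.041·0.553/1.19×10^-6 = 4.84×10^5
Re > 4000 → turbulent; ε/D = 2.35×10^-6
Swamee-Jain: f = 0.01321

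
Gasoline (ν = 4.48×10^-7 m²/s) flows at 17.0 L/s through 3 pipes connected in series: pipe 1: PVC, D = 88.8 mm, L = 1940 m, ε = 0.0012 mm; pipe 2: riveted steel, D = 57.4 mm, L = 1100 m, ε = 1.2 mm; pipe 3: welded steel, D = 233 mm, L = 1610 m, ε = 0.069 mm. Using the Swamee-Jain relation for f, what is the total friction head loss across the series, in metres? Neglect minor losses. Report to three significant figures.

H ≈ 2200 m

Pipe 1: V = 2.745 m/s, Re = 5.44×10^5, ε/D = 1.35×10^-5, f = 0.01312, h_1 = f(L/D)V²/2g = 110.1 m
Pipe 2: V = 6.570 m/s, Re = 8.42×10^5, ε/D = 0.0209, f = 0.04956, h_2 = f(L/D)V²/2g = 2089 m
Pipe 3: V = 0.3987 m/s, Re = 2.07×10^5, ε/D = 2.96×10^-4, f = 0.01769, h_3 = f(L/D)V²/2g = 0.9905 m
Series → Q common, losses add: H = Σh = 2200 m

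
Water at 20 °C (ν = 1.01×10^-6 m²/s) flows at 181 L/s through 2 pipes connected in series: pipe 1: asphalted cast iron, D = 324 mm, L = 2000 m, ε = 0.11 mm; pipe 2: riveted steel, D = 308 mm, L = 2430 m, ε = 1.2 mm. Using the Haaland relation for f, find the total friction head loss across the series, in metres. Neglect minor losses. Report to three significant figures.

Pipe 1: V = 2.195 m/s, Re = 7.04×10^5, ε/D = 3.40×10^-4, f = 0.01617, h_1 = f(L/D)V²/2g = 24.52 m
Pipe 2: V = 2.429 m/s, Re = 7.41×10^5, ε/D = 0.00390, f = 0.02839, h_2 = f(L/D)V²/2g = 67.38 m
Series → Q common, losses add: H = Σh = 91.90 m

H ≈ 91.9 m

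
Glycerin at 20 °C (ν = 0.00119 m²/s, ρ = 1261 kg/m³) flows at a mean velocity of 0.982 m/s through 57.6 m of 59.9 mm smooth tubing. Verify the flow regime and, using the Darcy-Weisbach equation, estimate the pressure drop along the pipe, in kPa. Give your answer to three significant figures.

Δp ≈ 757 kPa

Re = VD/ν = 0.982·0.05990/0.00119 = 49.4 → laminar (Re < 2300)
f = 64/Re = 1.295
h_f = f(L/D)V²/(2g) = 1.295·(57.6/0.05990)·0.982²/(2·9.81) = 61.19 m
Δp = ρg·h_f = 1261·9.81·61.19 = 757.0 kPa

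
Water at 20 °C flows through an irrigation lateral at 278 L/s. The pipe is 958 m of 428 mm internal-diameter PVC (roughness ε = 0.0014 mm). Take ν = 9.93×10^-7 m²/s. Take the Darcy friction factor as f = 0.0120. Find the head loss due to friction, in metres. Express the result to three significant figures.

h_f ≈ 5.11 m

V = 4Q/(πD²) = 4·0.278/(π·0.428²) = 1.932 m/s
h_f = f(L/D)V²/(2g) = 0.01200·(958/0.428)·1.932²/(2·9.81) = 5.111 m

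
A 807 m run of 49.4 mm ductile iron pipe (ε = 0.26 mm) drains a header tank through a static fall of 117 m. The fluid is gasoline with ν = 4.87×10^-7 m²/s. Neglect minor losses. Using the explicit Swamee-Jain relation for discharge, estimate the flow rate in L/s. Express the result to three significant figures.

Q ≈ 4.06 L/s

Swamee-Jain (Type II): Q = -0.965·√(gD⁵h_f/L)·ln[ε/(3.7D) + √(3.17ν²L/(gD³h_f))]
√(gD⁵h_f/L) = √(9.81·0.0494⁵·117/807) = 6.469×10^-4
ε/(3.7D) = 0.00142; √(3.17ν²L/(gD³h_f)) = 6.62×10^-5
Q = -0.965·6.469×10^-4·ln(0.001489) = 0.004064 m³/s
Check: V = 2.12 m/s, Re = 2.15×10^5, f = 0.03144, h_f = 118 m ≈ 117 m ✓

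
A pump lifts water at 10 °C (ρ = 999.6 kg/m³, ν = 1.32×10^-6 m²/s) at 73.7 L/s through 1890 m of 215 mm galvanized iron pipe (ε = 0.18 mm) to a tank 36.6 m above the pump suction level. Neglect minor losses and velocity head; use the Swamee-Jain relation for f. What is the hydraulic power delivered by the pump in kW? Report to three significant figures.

P_hyd ≈ 53.1 kW

V = 4Q/(πD²) = 2.030 m/s; Re = 3.31×10^5; ε/D = 8.37×10^-4; f = 0.01995
h_f = f(L/D)V²/2g = 36.83 m
Total head H = z + h_f = 36.6 + 36.83 = 73.43 m
P_hyd = ρgQH = 999.6·9.81·0.0737·73.43 = 53.07 kW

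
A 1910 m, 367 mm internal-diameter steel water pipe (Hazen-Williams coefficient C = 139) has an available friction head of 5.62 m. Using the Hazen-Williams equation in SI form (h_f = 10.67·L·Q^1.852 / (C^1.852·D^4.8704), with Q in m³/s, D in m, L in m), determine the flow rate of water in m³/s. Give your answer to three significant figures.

Rearranging: Q = [h_f·C^1.852·D^4.8704 / (10.67·L)]^(1/1.852)
Q = [5.62·139^1.852·0.367^4.8704 / (10.67·1910)]^0.540 = 0.1192 m³/s

Q ≈ 0.119 m³/s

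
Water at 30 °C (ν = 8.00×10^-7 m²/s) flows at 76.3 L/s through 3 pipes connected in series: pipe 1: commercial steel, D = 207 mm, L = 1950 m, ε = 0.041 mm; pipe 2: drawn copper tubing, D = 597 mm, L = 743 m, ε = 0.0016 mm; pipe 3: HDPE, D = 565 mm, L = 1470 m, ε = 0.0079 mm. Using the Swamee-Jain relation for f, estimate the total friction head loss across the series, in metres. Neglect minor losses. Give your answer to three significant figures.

Pipe 1: V = 2.267 m/s, Re = 5.87×10^5, ε/D = 1.98×10^-4, f = 0.01529, h_1 = f(L/D)V²/2g = 37.74 m
Pipe 2: V = 0.2726 m/s, Re = 2.03×10^5, ε/D = 2.68×10^-6, f = 0.01551, h_2 = f(L/D)V²/2g = 0.07308 m
Pipe 3: V = 0.3043 m/s, Re = 2.15×10^5, ε/D = 1.40×10^-5, f = 0.01545, h_3 = f(L/D)V²/2g = 0.1898 m
Series → Q common, losses add: H = Σh = 38.00 m

H ≈ 38.0 m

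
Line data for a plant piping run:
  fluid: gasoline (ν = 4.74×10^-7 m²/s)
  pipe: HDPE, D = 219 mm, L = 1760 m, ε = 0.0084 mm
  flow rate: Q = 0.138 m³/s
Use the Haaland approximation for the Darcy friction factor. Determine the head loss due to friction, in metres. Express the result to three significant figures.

h_f ≈ 63.9 m

V = 4Q/(πD²) = 4·0.138/(π·0.219²) = 3.664 m/s
Re = VD/ν = 3.664·0.219/4.74×10^-7 = 1.69×10^6 → turbulent
ε/D = 0.0084/219 = 3.84×10^-5
Haaland: f = 0.01162
h_f = f(L/D)V²/(2g) = 0.01162·(1760/0.219)·3.664²/(2·9.81) = 63.87 m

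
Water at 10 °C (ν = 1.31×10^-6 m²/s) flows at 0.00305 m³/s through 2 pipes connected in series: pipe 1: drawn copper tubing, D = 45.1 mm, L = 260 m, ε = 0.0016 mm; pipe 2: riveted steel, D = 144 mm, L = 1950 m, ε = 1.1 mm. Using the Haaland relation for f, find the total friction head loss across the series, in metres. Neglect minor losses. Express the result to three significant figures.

Pipe 1: V = 1.909 m/s, Re = 6.57×10^4, ε/D = 3.55×10^-5, f = 0.01960, h_1 = f(L/D)V²/2g = 21.00 m
Pipe 2: V = 0.1873 m/s, Re = 2.06×10^4, ε/D = 0.00764, f = 0.03774, h_2 = f(L/D)V²/2g = 0.9135 m
Series → Q common, losses add: H = Σh = 21.91 m

H ≈ 21.9 m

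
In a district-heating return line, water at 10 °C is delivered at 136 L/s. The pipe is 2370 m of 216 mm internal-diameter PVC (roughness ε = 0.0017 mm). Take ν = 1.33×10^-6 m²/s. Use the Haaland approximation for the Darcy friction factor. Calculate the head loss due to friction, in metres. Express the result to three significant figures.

h_f ≈ 98.1 m

V = 4Q/(πD²) = 4·0.136/(π·0.216²) = 3.711 m/s
Re = VD/ν = 3.711·0.216/1.33×10^-6 = 6.03×10^5 → turbulent
ε/D = 0.0017/216 = 7.87×10^-6
Haaland: f = 0.01274
h_f = f(L/D)V²/(2g) = 0.01274·(2370/0.216)·3.711²/(2·9.81) = 98.12 m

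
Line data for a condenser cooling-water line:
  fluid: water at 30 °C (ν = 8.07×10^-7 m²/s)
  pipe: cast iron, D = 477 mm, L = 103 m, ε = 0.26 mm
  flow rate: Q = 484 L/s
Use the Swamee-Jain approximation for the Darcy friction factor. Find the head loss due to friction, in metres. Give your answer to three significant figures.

h_f ≈ 1.41 m

V = 4Q/(πD²) = 4·0.484/(π·0.477²) = 2.708 m/s
Re = VD/ν = 2.708·0.477/8.07×10^-7 = 1.60×10^6 → turbulent
ε/D = 0.26/477 = 5.45×10^-4
Swamee-Jain: f = 0.01741
h_f = f(L/D)V²/(2g) = 0.01741·(103/0.477)·2.708²/(2·9.81) = 1.405 m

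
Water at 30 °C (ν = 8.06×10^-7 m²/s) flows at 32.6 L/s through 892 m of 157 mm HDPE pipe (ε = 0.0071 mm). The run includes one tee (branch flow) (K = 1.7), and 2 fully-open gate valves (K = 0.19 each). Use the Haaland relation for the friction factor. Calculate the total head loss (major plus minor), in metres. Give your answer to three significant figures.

H_L ≈ 12.2 m

V = 4Q/(πD²) = 1.684 m/s; V²/2g = 0.1445 m
Re = 3.28×10^5, ε/D = 4.52×10^-5 → f = 0.01452 (Haaland)
Major: h_f = f(L/D)·V²/2g = 0.01452·5682·0.1445 = 11.93 m
Minor: ΣK = 2.08; h_m = ΣK·V²/2g = 0.3006 m
Total H_L = 11.93 + 0.3006 = 12.23 m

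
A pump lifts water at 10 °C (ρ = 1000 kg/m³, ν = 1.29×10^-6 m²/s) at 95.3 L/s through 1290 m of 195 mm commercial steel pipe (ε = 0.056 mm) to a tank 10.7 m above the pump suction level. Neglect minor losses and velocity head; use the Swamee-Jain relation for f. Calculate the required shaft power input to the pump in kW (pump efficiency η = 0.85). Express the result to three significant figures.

V = 4Q/(πD²) = 3.191 m/s; Re = 4.82×10^5; ε/D = 2.87×10^-4; f = 0.01631
h_f = f(L/D)V²/2g = 56.01 m
Total head H = z + h_f = 10.7 + 56.01 = 66.71 m
P_hyd = ρgQH = 1000·9.81·0.0953·66.71 = 62.36 kW
P_shaft = P_hyd/η = 62.36/0.85 = 73.37 kW

P_shaft ≈ 73.4 kW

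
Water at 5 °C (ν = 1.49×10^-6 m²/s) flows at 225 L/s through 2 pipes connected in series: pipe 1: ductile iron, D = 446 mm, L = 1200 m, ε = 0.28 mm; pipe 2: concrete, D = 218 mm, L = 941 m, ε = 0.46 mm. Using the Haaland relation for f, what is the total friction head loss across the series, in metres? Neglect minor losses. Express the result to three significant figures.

H ≈ 197 m

Pipe 1: V = 1.440 m/s, Re = 4.31×10^5, ε/D = 6.28×10^-4, f = 0.01845, h_1 = f(L/D)V²/2g = 5.248 m
Pipe 2: V = 6.028 m/s, Re = 8.82×10^5, ε/D = 0.00211, f = 0.02398, h_2 = f(L/D)V²/2g = 191.7 m
Series → Q common, losses add: H = Σh = 197.0 m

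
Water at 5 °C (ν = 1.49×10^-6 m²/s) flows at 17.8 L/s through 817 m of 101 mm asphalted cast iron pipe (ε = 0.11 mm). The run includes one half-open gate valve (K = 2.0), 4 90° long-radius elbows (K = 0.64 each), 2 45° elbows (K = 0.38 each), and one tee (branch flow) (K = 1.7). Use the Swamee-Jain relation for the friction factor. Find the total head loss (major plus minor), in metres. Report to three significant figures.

H_L ≈ 46.4 m

V = 4Q/(πD²) = 2.222 m/s; V²/2g = 0.2516 m
Re = 1.51×10^5, ε/D = 0.00109 → f = 0.02192 (Swamee-Jain)
Major: h_f = f(L/D)·V²/2g = 0.02192·8089·0.2516 = 44.62 m
Minor: ΣK = 7.02; h_m = ΣK·V²/2g = 1.766 m
Total H_L = 44.62 + 1.766 = 46.38 m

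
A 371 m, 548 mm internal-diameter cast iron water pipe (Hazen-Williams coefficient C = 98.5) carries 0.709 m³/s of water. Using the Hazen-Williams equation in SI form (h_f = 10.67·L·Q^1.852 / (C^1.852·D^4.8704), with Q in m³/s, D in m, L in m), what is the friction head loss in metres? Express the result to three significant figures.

h_f ≈ 7.97 m

h_f = 10.67·371·0.709^1.852 / (98.5^1.852·0.548^4.8704) = 7.968 m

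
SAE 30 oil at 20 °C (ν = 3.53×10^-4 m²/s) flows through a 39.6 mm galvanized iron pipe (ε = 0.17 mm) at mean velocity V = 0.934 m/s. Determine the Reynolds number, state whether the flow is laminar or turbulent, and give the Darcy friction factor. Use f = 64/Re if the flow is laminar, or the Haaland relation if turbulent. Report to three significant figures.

Re ≈ 105; laminar; f = 64/Re ≈ 0.611

Re = VD/ν = 0.9340·0.0396/3.53×10^-4 = 105
Re < 2300 → laminar → f = 64/Re = 0.6108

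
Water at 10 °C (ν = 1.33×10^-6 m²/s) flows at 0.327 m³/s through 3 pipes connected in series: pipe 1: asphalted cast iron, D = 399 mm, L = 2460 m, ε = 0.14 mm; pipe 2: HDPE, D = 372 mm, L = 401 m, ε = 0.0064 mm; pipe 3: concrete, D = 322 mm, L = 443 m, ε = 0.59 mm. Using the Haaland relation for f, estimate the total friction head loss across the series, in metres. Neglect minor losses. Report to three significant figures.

Pipe 1: V = 2.615 m/s, Re = 7.85×10^5, ε/D = 3.51×10^-4, f = 0.01619, h_1 = f(L/D)V²/2g = 34.80 m
Pipe 2: V = 3.009 m/s, Re = 8.42×10^5, ε/D = 1.72×10^-5, f = 0.01221, h_2 = f(L/D)V²/2g = 6.075 m
Pipe 3: V = 4.016 m/s, Re = 9.72×10^5, ε/D = 0.00183, f = 0.02311, h_3 = f(L/D)V²/2g = 26.13 m
Series → Q common, losses add: H = Σh = 67.00 m

H ≈ 67.0 m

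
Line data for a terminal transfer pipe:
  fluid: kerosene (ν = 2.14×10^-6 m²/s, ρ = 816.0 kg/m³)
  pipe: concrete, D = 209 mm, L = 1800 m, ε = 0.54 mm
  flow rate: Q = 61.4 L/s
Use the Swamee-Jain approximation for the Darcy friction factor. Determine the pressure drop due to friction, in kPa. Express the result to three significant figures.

V = 4Q/(πD²) = 4·0.0614/(π·0.209²) = 1.790 m/s
Re = VD/ν = 1.790·0.209/2.14×10^-6 = 1.75×10^5 → turbulent
ε/D = 0.54/209 = 0.00258
Swamee-Jain: f = 0.02614
h_f = f(L/D)V²/(2g) = 0.02614·(1800/0.209)·1.790²/(2·9.81) = 36.75 m
Δp = ρg·h_f = 816.0·9.81·36.75 = 294.2 kPa

Δp ≈ 294 kPa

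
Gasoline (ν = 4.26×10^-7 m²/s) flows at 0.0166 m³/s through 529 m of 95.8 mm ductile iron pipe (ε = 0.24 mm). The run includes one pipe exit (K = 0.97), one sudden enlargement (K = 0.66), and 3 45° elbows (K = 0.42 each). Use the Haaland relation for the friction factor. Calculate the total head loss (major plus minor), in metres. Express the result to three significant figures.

V = 4Q/(πD²) = 2.303 m/s; V²/2g = 0.2703 m
Re = 5.18×10^5, ε/D = 0.00251 → f = 0.02521 (Haaland)
Major: h_f = f(L/D)·V²/2g = 0.02521·5522·0.2703 = 37.62 m
Minor: ΣK = 2.89; h_m = ΣK·V²/2g = 0.7812 m
Total H_L = 37.62 + 0.7812 = 38.40 m

H_L ≈ 38.4 m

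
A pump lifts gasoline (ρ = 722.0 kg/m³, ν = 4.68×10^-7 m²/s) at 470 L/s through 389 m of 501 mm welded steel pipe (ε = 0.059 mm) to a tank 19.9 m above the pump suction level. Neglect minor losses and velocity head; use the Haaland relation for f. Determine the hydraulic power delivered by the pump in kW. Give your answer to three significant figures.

P_hyd ≈ 75.9 kW

V = 4Q/(πD²) = 2.384 m/s; Re = 2.55×10^6; ε/D = 1.18×10^-4; f = 0.01291
h_f = f(L/D)V²/2g = 2.904 m
Total head H = z + h_f = 19.9 + 2.904 = 22.80 m
P_hyd = ρgQH = 722.0·9.81·0.470·22.80 = 75.91 kW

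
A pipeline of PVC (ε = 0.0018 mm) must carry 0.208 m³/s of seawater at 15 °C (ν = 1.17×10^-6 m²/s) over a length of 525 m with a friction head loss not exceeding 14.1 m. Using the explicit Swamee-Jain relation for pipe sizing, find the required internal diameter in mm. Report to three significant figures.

Swamee-Jain (Type III): D = 0.66·[ε^1.25·(LQ²/(gh_f))^4.75 + ν·Q^9.4·(L/(gh_f))^5.2]^0.04
LQ²/(gh_f) = 0.1642; L/(gh_f) = 3.796
Term 1 = ε^1.25·(…)^4.75 = 1.24×10^-11; Term 2 = ν·Q^9.4·(…)^5.2 = 4.68×10^-10
D = 0.66·(1.24×10^-11 + 4.68×10^-10)^0.04 = 0.2798 m = 280 mm
Check: V = 3.38 m/s, Re = 8.09×10^5, f = 0.01217, h_f = 13.3 m ≈ 14.1 m ✓

D ≈ 280 mm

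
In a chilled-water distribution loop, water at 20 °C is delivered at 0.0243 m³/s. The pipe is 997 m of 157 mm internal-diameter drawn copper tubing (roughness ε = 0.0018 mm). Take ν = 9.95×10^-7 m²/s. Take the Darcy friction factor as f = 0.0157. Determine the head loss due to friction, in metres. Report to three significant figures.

h_f ≈ 8.01 m

V = 4Q/(πD²) = 4·0.0243/(π·0.157²) = 1.255 m/s
h_f = f(L/D)V²/(2g) = 0.01570·(997/0.157)·1.255²/(2·9.81) = 8.006 m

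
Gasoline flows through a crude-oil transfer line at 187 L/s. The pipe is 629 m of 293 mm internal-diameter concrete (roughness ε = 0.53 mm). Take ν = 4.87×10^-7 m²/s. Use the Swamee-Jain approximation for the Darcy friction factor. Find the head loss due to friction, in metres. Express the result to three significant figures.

h_f ≈ 19.3 m

V = 4Q/(πD²) = 4·0.187/(π·0.293²) = 2.773 m/s
Re = VD/ν = 2.773·0.293/4.87×10^-7 = 1.67×10^6 → turbulent
ε/D = 0.53/293 = 0.00181
Swamee-Jain: f = 0.02298
h_f = f(L/D)V²/(2g) = 0.02298·(629/0.293)·2.773²/(2·9.81) = 19.34 m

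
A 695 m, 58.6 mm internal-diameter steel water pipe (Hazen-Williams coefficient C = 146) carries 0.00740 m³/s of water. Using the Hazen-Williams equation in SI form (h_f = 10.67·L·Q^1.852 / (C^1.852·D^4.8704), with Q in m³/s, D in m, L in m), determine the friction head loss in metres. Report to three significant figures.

h_f ≈ 82.5 m

h_f = 10.67·695·0.00740^1.852 / (146^1.852·0.0586^4.8704) = 82.49 m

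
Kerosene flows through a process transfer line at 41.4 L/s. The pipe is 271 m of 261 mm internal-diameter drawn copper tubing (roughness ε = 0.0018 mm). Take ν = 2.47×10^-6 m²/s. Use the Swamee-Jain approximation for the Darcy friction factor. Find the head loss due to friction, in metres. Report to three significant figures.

h_f ≈ 0.592 m

V = 4Q/(πD²) = 4·0.0414/(π·0.261²) = 0.7738 m/s
Re = VD/ν = 0.7738·0.261/2.47×10^-6 = 8.18×10^4 → turbulent
ε/D = 0.0018/261 = 6.90×10^-6
Swamee-Jain: f = 0.01868
h_f = f(L/D)V²/(2g) = 0.01868·(271/0.261)·0.7738²/(2·9.81) = 0.5918 m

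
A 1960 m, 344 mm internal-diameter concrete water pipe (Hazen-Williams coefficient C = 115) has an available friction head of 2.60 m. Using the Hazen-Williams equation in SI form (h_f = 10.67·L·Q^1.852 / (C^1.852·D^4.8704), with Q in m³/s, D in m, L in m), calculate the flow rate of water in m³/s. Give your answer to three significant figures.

Rearranging: Q = [h_f·C^1.852·D^4.8704 / (10.67·L)]^(1/1.852)
Q = [2.60·115^1.852·0.344^4.8704 / (10.67·1960)]^0.540 = 0.05410 m³/s

Q ≈ 0.0541 m³/s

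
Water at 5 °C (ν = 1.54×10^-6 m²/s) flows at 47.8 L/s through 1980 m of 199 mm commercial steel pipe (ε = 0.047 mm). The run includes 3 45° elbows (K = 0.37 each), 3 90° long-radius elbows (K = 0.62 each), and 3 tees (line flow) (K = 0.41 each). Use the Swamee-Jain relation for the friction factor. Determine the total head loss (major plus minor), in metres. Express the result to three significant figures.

V = 4Q/(πD²) = 1.537 m/s; V²/2g = 0.1204 m
Re = 1.99×10^5, ε/D = 2.36×10^-4 → f = 0.01739 (Swamee-Jain)
Major: h_f = f(L/D)·V²/2g = 0.01739·9950·0.1204 = 20.83 m
Minor: ΣK = 4.20; h_m = ΣK·V²/2g = 0.5056 m
Total H_L = 20.83 + 0.5056 = 21.34 m

H_L ≈ 21.3 m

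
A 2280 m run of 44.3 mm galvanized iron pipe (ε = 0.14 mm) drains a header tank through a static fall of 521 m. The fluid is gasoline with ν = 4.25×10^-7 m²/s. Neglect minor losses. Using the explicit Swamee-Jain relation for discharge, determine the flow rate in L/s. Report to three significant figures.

Q ≈ 4.18 L/s

Swamee-Jain (Type II): Q = -0.965·√(gD⁵h_f/L)·ln[ε/(3.7D) + √(3.17ν²L/(gD³h_f))]
√(gD⁵h_f/L) = √(9.81·0.0443⁵·521/2280) = 6.184×10^-4
ε/(3.7D) = 8.54×10^-4; √(3.17ν²L/(gD³h_f)) = 5.42×10^-5
Q = -0.965·6.184×10^-4·ln(9.083×10^-4) = 0.004180 m³/s
Check: V = 2.71 m/s, Re = 2.83×10^5, f = 0.02716, h_f = 524 m ≈ 521 m ✓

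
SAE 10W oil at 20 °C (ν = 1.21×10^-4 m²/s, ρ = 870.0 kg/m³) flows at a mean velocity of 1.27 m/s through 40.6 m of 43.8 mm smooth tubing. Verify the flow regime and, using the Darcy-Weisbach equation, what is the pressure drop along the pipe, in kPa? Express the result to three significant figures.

Δp ≈ 90.5 kPa

Re = VD/ν = 1.27·0.04380/1.21×10^-4 = 460 → laminar (Re < 2300)
f = 64/Re = 0.1392
h_f = f(L/D)V²/(2g) = 0.1392·(40.6/0.04380)·1.27²/(2·9.81) = 10.61 m
Δp = ρg·h_f = 870.0·9.81·10.61 = 90.54 kPa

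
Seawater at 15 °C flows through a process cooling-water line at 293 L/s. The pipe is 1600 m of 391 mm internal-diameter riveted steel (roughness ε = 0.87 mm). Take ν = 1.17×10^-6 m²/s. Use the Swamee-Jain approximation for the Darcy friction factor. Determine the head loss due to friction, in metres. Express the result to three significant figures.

h_f ≈ 30.3 m

V = 4Q/(πD²) = 4·0.293/(π·0.391²) = 2.440 m/s
Re = VD/ν = 2.440·0.391/1.17×10^-6 = 8.15×10^5 → turbulent
ε/D = 0.87/391 = 0.00223
Swamee-Jain: f = 0.02439
h_f = f(L/D)V²/(2g) = 0.02439·(1600/0.391)·2.440²/(2·9.81) = 30.29 m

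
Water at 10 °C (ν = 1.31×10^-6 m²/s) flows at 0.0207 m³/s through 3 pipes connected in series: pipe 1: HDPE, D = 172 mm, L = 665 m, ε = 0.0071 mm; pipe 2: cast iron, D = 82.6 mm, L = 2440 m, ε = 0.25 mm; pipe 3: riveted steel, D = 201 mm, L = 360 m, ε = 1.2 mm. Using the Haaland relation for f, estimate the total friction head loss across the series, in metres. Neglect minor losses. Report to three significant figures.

H ≈ 606 m

Pipe 1: V = 0.8909 m/s, Re = 1.17×10^5, ε/D = 4.13×10^-5, f = 0.01744, h_1 = f(L/D)V²/2g = 2.728 m
Pipe 2: V = 3.863 m/s, Re = 2.44×10^5, ε/D = 0.00303, f = 0.02678, h_2 = f(L/D)V²/2g = 601.6 m
Pipe 3: V = 0.6524 m/s, Re = 1.00×10^5, ε/D = 0.00597, f = 0.03289, h_3 = f(L/D)V²/2g = 1.278 m
Series → Q common, losses add: H = Σh = 605.6 m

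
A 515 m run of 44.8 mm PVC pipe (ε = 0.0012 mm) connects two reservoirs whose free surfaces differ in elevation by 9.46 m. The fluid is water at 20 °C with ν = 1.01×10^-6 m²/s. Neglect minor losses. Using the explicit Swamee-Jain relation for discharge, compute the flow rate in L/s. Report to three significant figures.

Q ≈ 1.34 L/s

Swamee-Jain (Type II): Q = -0.965·√(gD⁵h_f/L)·ln[ε/(3.7D) + √(3.17ν²L/(gD³h_f))]
√(gD⁵h_f/L) = √(9.81·0.0448⁵·9.46/515) = 1.803×10^-4
ε/(3.7D) = 7.24×10^-6; √(3.17ν²L/(gD³h_f)) = 4.47×10^-4
Q = -0.965·1.803×10^-4·ln(4.540×10^-4) = 0.001340 m³/s
Check: V = 0.850 m/s, Re = 3.77×10^4, f = 0.02224, h_f = 9.41 m ≈ 9.46 m ✓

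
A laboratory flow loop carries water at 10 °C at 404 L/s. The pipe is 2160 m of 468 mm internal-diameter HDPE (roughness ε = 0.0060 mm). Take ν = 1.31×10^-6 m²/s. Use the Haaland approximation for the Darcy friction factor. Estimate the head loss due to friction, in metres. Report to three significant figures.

h_f ≈ 15.8 m

V = 4Q/(πD²) = 4·0.404/(π·0.468²) = 2.349 m/s
Re = VD/ν = 2.349·0.468/1.31×10^-6 = 8.39×10^5 → turbulent
ε/D = 0.0060/468 = 1.28×10^-5
Haaland: f = 0.01214
h_f = f(L/D)V²/(2g) = 0.01214·(2160/0.468)·2.349²/(2·9.81) = 15.76 m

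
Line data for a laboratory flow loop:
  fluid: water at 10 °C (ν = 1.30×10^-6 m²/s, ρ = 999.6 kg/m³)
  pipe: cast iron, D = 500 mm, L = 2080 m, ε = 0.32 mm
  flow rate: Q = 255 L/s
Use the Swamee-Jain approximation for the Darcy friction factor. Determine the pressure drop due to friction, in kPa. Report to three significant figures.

Δp ≈ 65.2 kPa

V = 4Q/(πD²) = 4·0.255/(π·0.500²) = 1.299 m/s
Re = VD/ν = 1.299·0.500/1.30×10^-6 = 5.00×10^5 → turbulent
ε/D = 0.32/500 = 6.40×10^-4
Swamee-Jain: f = 0.01860
h_f = f(L/D)V²/(2g) = 0.01860·(2080/0.500)·1.299²/(2·9.81) = 6.651 m
Δp = ρg·h_f = 999.6·9.81·6.651 = 65.22 kPa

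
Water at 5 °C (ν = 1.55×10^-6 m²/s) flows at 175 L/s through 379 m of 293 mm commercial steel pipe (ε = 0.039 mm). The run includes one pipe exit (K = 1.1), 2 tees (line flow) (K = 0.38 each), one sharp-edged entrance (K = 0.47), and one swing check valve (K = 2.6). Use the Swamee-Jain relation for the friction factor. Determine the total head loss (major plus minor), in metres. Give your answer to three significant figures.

H_L ≈ 8.30 m

V = 4Q/(πD²) = 2.595 m/s; V²/2g = 0.3433 m
Re = 4.91×10^5, ε/D = 1.33×10^-4 → f = 0.01487 (Swamee-Jain)
Major: h_f = f(L/D)·V²/2g = 0.01487·1294·0.3433 = 6.603 m
Minor: ΣK = 4.93; h_m = ΣK·V²/2g = 1.693 m
Total H_L = 6.603 + 1.693 = 8.296 m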